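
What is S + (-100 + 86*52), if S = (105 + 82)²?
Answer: 39341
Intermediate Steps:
S = 34969 (S = 187² = 34969)
S + (-100 + 86*52) = 34969 + (-100 + 86*52) = 34969 + (-100 + 4472) = 34969 + 4372 = 39341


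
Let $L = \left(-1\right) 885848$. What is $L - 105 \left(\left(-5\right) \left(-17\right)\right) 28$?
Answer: $-1135748$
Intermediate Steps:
$L = -885848$
$L - 105 \left(\left(-5\right) \left(-17\right)\right) 28 = -885848 - 105 \left(\left(-5\right) \left(-17\right)\right) 28 = -885848 - 105 \cdot 85 \cdot 28 = -885848 - 8925 \cdot 28 = -885848 - 249900 = -1135748$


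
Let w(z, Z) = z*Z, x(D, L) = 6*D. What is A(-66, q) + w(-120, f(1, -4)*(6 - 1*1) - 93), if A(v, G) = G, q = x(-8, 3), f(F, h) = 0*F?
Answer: 11112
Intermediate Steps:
f(F, h) = 0
q = -48 (q = 6*(-8) = -48)
w(z, Z) = Z*z
A(-66, q) + w(-120, f(1, -4)*(6 - 1*1) - 93) = -48 + (0*(6 - 1*1) - 93)*(-120) = -48 + (0*(6 - 1) - 93)*(-120) = -48 + (0*5 - 93)*(-120) = -48 + (0 - 93)*(-120) = -48 - 93*(-120) = -48 + 11160 = 11112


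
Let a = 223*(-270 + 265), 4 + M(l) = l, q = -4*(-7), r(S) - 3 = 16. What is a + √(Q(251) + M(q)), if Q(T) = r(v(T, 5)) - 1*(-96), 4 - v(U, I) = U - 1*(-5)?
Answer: -1115 + √139 ≈ -1103.2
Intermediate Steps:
v(U, I) = -1 - U (v(U, I) = 4 - (U - 1*(-5)) = 4 - (U + 5) = 4 - (5 + U) = 4 + (-5 - U) = -1 - U)
r(S) = 19 (r(S) = 3 + 16 = 19)
q = 28
Q(T) = 115 (Q(T) = 19 - 1*(-96) = 19 + 96 = 115)
M(l) = -4 + l
a = -1115 (a = 223*(-5) = -1115)
a + √(Q(251) + M(q)) = -1115 + √(115 + (-4 + 28)) = -1115 + √(115 + 24) = -1115 + √139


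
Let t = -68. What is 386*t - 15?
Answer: -26263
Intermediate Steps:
386*t - 15 = 386*(-68) - 15 = -26248 - 15 = -26263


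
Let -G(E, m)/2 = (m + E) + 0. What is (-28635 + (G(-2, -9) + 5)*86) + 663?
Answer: -25650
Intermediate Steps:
G(E, m) = -2*E - 2*m (G(E, m) = -2*((m + E) + 0) = -2*((E + m) + 0) = -2*(E + m) = -2*E - 2*m)
(-28635 + (G(-2, -9) + 5)*86) + 663 = (-28635 + ((-2*(-2) - 2*(-9)) + 5)*86) + 663 = (-28635 + ((4 + 18) + 5)*86) + 663 = (-28635 + (22 + 5)*86) + 663 = (-28635 + 27*86) + 663 = (-28635 + 2322) + 663 = -26313 + 663 = -25650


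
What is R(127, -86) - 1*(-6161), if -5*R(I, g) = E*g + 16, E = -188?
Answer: 14621/5 ≈ 2924.2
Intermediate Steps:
R(I, g) = -16/5 + 188*g/5 (R(I, g) = -(-188*g + 16)/5 = -(16 - 188*g)/5 = -16/5 + 188*g/5)
R(127, -86) - 1*(-6161) = (-16/5 + (188/5)*(-86)) - 1*(-6161) = (-16/5 - 16168/5) + 6161 = -16184/5 + 6161 = 14621/5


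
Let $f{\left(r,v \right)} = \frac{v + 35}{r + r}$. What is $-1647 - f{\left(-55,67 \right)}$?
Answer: $- \frac{90534}{55} \approx -1646.1$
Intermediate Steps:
$f{\left(r,v \right)} = \frac{35 + v}{2 r}$
$-1647 - f{\left(-55,67 \right)} = -1647 - \frac{35 + 67}{2 \left(-55\right)} = -1647 - \frac{1}{2} \left(- \frac{1}{55}\right) 102 = -1647 - - \frac{51}{55} = -1647 + \frac{51}{55} = - \frac{90534}{55}$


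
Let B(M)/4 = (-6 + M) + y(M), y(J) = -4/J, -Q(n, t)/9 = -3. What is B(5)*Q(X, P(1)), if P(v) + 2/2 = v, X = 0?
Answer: -972/5 ≈ -194.40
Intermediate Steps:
P(v) = -1 + v
Q(n, t) = 27 (Q(n, t) = -9*(-3) = 27)
B(M) = -24 - 16/M + 4*M (B(M) = 4*((-6 + M) - 4/M) = 4*(-6 + M - 4/M) = -24 - 16/M + 4*M)
B(5)*Q(X, P(1)) = (-24 - 16/5 + 4*5)*27 = (-24 - 16*⅕ + 20)*27 = (-24 - 16/5 + 20)*27 = -36/5*27 = -972/5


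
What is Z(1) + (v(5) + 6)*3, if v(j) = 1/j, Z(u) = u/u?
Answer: 98/5 ≈ 19.600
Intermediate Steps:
Z(u) = 1
v(j) = 1/j
Z(1) + (v(5) + 6)*3 = 1 + (1/5 + 6)*3 = 1 + (⅕ + 6)*3 = 1 + (31/5)*3 = 1 + 93/5 = 98/5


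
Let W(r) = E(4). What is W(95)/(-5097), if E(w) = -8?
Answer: 8/5097 ≈ 0.0015696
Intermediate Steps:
W(r) = -8
W(95)/(-5097) = -8/(-5097) = -8*(-1/5097) = 8/5097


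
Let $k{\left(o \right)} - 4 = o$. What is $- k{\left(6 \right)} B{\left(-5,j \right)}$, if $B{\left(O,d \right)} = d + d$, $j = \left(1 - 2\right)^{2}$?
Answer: $-20$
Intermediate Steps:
$j = 1$ ($j = \left(-1\right)^{2} = 1$)
$k{\left(o \right)} = 4 + o$
$B{\left(O,d \right)} = 2 d$
$- k{\left(6 \right)} B{\left(-5,j \right)} = - (4 + 6) 2 \cdot 1 = \left(-1\right) 10 \cdot 2 = \left(-10\right) 2 = -20$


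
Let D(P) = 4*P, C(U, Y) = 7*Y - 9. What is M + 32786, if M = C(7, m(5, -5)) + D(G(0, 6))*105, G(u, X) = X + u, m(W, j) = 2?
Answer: 35311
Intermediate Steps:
C(U, Y) = -9 + 7*Y
M = 2525 (M = (-9 + 7*2) + (4*(6 + 0))*105 = (-9 + 14) + (4*6)*105 = 5 + 24*105 = 5 + 2520 = 2525)
M + 32786 = 2525 + 32786 = 35311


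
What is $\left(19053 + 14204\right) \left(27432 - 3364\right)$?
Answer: $800429476$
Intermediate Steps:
$\left(19053 + 14204\right) \left(27432 - 3364\right) = 33257 \cdot 24068 = 800429476$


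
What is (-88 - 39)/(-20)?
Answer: 127/20 ≈ 6.3500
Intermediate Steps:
(-88 - 39)/(-20) = -1/20*(-127) = 127/20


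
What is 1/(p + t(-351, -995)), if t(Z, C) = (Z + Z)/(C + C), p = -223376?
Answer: -995/222258769 ≈ -4.4768e-6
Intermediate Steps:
t(Z, C) = Z/C (t(Z, C) = (2*Z)/((2*C)) = (2*Z)*(1/(2*C)) = Z/C)
1/(p + t(-351, -995)) = 1/(-223376 - 351/(-995)) = 1/(-223376 - 351*(-1/995)) = 1/(-223376 + 351/995) = 1/(-222258769/995) = -995/222258769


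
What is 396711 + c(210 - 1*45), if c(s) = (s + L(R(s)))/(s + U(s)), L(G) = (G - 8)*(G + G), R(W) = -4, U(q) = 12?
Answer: 23406036/59 ≈ 3.9671e+5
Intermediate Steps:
L(G) = 2*G*(-8 + G) (L(G) = (-8 + G)*(2*G) = 2*G*(-8 + G))
c(s) = (96 + s)/(12 + s) (c(s) = (s + 2*(-4)*(-8 - 4))/(s + 12) = (s + 2*(-4)*(-12))/(12 + s) = (s + 96)/(12 + s) = (96 + s)/(12 + s))
396711 + c(210 - 1*45) = 396711 + (96 + (210 - 1*45))/(12 + (210 - 1*45)) = 396711 + (96 + (210 - 45))/(12 + (210 - 45)) = 396711 + (96 + 165)/(12 + 165) = 396711 + 261/177 = 396711 + (1/177)*261 = 396711 + 87/59 = 23406036/59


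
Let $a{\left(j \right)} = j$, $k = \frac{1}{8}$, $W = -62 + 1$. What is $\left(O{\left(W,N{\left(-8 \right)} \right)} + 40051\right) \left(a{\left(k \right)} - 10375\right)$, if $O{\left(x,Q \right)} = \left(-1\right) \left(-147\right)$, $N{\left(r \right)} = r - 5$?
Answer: $- \frac{1668196901}{4} \approx -4.1705 \cdot 10^{8}$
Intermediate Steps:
$N{\left(r \right)} = -5 + r$
$W = -61$
$O{\left(x,Q \right)} = 147$
$k = \frac{1}{8} \approx 0.125$
$\left(O{\left(W,N{\left(-8 \right)} \right)} + 40051\right) \left(a{\left(k \right)} - 10375\right) = \left(147 + 40051\right) \left(\frac{1}{8} - 10375\right) = 40198 \left(- \frac{82999}{8}\right) = - \frac{1668196901}{4}$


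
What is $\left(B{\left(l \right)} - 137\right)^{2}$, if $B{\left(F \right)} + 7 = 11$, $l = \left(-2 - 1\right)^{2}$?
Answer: $17689$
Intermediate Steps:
$l = 9$ ($l = \left(-3\right)^{2} = 9$)
$B{\left(F \right)} = 4$ ($B{\left(F \right)} = -7 + 11 = 4$)
$\left(B{\left(l \right)} - 137\right)^{2} = \left(4 - 137\right)^{2} = \left(-133\right)^{2} = 17689$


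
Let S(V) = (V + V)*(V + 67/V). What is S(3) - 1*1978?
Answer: -1826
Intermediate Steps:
S(V) = 2*V*(V + 67/V) (S(V) = (2*V)*(V + 67/V) = 2*V*(V + 67/V))
S(3) - 1*1978 = (134 + 2*3²) - 1*1978 = (134 + 2*9) - 1978 = (134 + 18) - 1978 = 152 - 1978 = -1826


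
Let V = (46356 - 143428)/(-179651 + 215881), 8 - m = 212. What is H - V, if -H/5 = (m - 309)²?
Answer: -23836483639/18115 ≈ -1.3158e+6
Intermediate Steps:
m = -204 (m = 8 - 1*212 = 8 - 212 = -204)
V = -48536/18115 (V = -97072/36230 = -97072*1/36230 = -48536/18115 ≈ -2.6793)
H = -1315845 (H = -5*(-204 - 309)² = -5*(-513)² = -5*263169 = -1315845)
H - V = -1315845 - 1*(-48536/18115) = -1315845 + 48536/18115 = -23836483639/18115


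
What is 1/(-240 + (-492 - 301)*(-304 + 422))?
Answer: -1/93814 ≈ -1.0659e-5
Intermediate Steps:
1/(-240 + (-492 - 301)*(-304 + 422)) = 1/(-240 - 793*118) = 1/(-240 - 93574) = 1/(-93814) = -1/93814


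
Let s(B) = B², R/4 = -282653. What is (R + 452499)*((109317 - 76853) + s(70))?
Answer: -25337014132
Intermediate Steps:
R = -1130612 (R = 4*(-282653) = -1130612)
(R + 452499)*((109317 - 76853) + s(70)) = (-1130612 + 452499)*((109317 - 76853) + 70²) = -678113*(32464 + 4900) = -678113*37364 = -25337014132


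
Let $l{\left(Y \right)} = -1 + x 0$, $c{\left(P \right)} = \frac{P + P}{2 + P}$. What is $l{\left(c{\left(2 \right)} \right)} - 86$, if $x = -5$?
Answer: $-87$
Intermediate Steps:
$c{\left(P \right)} = \frac{2 P}{2 + P}$
$l{\left(Y \right)} = -1$ ($l{\left(Y \right)} = -1 - 0 = -1 + 0 = -1$)
$l{\left(c{\left(2 \right)} \right)} - 86 = -1 - 86 = -87$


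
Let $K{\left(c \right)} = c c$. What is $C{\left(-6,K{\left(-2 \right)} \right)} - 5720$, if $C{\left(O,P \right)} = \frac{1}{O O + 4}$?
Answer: $- \frac{228799}{40} \approx -5720.0$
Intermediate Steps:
$K{\left(c \right)} = c^{2}$
$C{\left(O,P \right)} = \frac{1}{4 + O^{2}}$ ($C{\left(O,P \right)} = \frac{1}{O^{2} + 4} = \frac{1}{4 + O^{2}}$)
$C{\left(-6,K{\left(-2 \right)} \right)} - 5720 = \frac{1}{4 + \left(-6\right)^{2}} - 5720 = \frac{1}{4 + 36} - 5720 = \frac{1}{40} - 5720 = - \frac{228799}{40}$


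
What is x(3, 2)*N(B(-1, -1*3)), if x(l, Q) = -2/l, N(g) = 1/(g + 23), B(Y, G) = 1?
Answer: -1/36 ≈ -0.027778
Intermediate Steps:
N(g) = 1/(23 + g)
x(3, 2)*N(B(-1, -1*3)) = (-2/3)/(23 + 1) = -2*⅓/24 = -⅔*1/24 = -1/36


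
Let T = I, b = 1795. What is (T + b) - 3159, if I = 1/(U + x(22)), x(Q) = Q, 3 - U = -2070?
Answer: -2857579/2095 ≈ -1364.0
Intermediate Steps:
U = 2073 (U = 3 - 1*(-2070) = 3 + 2070 = 2073)
I = 1/2095 (I = 1/(2073 + 22) = 1/2095 ≈ 0.00047733)
T = 1/2095 ≈ 0.00047733
(T + b) - 3159 = (1/2095 + 1795) - 3159 = 3760526/2095 - 3159 = -2857579/2095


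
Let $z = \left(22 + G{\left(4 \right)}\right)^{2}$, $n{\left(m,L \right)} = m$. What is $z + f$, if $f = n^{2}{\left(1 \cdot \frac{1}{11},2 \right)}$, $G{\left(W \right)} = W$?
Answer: $\frac{81797}{121} \approx 676.01$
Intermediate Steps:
$f = \frac{1}{121}$ ($f = \left(1 \cdot \frac{1}{11}\right)^{2} = \left(\frac{1}{11}\right)^{2} = \frac{1}{121} \approx 0.0082645$)
$z = 676$ ($z = \left(22 + 4\right)^{2} = 26^{2} = 676$)
$z + f = 676 + \frac{1}{121} = \frac{81797}{121}$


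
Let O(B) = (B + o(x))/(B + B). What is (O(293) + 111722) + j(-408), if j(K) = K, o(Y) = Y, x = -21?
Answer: 32615138/293 ≈ 1.1131e+5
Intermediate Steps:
O(B) = (-21 + B)/(2*B) (O(B) = (B - 21)/(B + B) = (-21 + B)/((2*B)) = (-21 + B)*(1/(2*B)) = (-21 + B)/(2*B))
(O(293) + 111722) + j(-408) = ((½)*(-21 + 293)/293 + 111722) - 408 = ((½)*(1/293)*272 + 111722) - 408 = (136/293 + 111722) - 408 = 32734682/293 - 408 = 32615138/293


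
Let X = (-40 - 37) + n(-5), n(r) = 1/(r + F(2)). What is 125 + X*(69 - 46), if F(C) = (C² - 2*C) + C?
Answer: -4961/3 ≈ -1653.7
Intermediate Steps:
F(C) = C² - C
n(r) = 1/(2 + r) (n(r) = 1/(r + 2*(-1 + 2)) = 1/(r + 2*1) = 1/(r + 2) = 1/(2 + r))
X = -232/3 (X = (-40 - 37) + 1/(2 - 5) = -77 + 1/(-3) = -77 - ⅓ = -232/3 ≈ -77.333)
125 + X*(69 - 46) = 125 - 232*(69 - 46)/3 = 125 - 232/3*23 = 125 - 5336/3 = -4961/3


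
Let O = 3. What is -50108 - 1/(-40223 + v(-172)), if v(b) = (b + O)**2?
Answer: -584359495/11662 ≈ -50108.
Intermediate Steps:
v(b) = (3 + b)**2 (v(b) = (b + 3)**2 = (3 + b)**2)
-50108 - 1/(-40223 + v(-172)) = -50108 - 1/(-40223 + (3 - 172)**2) = -50108 - 1/(-40223 + (-169)**2) = -50108 - 1/(-40223 + 28561) = -50108 - 1/(-11662) = -50108 - 1*(-1/11662) = -50108 + 1/11662 = -584359495/11662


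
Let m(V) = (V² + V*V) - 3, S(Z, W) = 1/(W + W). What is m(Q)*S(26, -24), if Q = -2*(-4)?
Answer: -125/48 ≈ -2.6042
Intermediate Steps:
S(Z, W) = 1/(2*W)
Q = 8
m(V) = -3 + 2*V² (m(V) = (V² + V²) - 3 = 2*V² - 3 = -3 + 2*V²)
m(Q)*S(26, -24) = (-3 + 2*8²)*((½)/(-24)) = (-3 + 2*64)*((½)*(-1/24)) = (-3 + 128)*(-1/48) = 125*(-1/48) = -125/48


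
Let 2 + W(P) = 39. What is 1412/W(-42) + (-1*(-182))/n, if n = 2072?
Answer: 153/4 ≈ 38.250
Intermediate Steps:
W(P) = 37 (W(P) = -2 + 39 = 37)
1412/W(-42) + (-1*(-182))/n = 1412/37 - 1*(-182)/2072 = 1412*(1/37) + 182*(1/2072) = 1412/37 + 13/148 = 153/4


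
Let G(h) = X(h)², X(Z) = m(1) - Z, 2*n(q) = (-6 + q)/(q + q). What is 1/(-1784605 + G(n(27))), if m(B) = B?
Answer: -1296/2312847239 ≈ -5.6035e-7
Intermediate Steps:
n(q) = (-6 + q)/(4*q) (n(q) = ((-6 + q)/(q + q))/2 = ((-6 + q)/((2*q)))/2 = ((-6 + q)*(1/(2*q)))/2 = ((-6 + q)/(2*q))/2 = (-6 + q)/(4*q))
X(Z) = 1 - Z
G(h) = (1 - h)²
1/(-1784605 + G(n(27))) = 1/(-1784605 + (-1 + (¼)*(-6 + 27)/27)²) = 1/(-1784605 + (-1 + (¼)*(1/27)*21)²) = 1/(-1784605 + (-1 + 7/36)²) = 1/(-1784605 + (-29/36)²) = 1/(-1784605 + 841/1296) = 1/(-2312847239/1296) = -1296/2312847239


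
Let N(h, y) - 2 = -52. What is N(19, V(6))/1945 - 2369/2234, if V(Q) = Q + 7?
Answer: -943881/869026 ≈ -1.0861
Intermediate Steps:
V(Q) = 7 + Q
N(h, y) = -50 (N(h, y) = 2 - 52 = -50)
N(19, V(6))/1945 - 2369/2234 = -50/1945 - 2369/2234 = -50*1/1945 - 2369*1/2234 = -10/389 - 2369/2234 = -943881/869026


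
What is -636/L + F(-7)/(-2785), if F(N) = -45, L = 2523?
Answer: -110515/468437 ≈ -0.23592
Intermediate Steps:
-636/L + F(-7)/(-2785) = -636/2523 - 45/(-2785) = -636*1/2523 - 45*(-1/2785) = -212/841 + 9/557 = -110515/468437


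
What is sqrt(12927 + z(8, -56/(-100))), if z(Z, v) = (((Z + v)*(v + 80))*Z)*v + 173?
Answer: 2*sqrt(63239763)/125 ≈ 127.24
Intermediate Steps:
z(Z, v) = 173 + Z*v*(80 + v)*(Z + v) (z(Z, v) = (((Z + v)*(80 + v))*Z)*v + 173 = (((80 + v)*(Z + v))*Z)*v + 173 = (Z*(80 + v)*(Z + v))*v + 173 = Z*v*(80 + v)*(Z + v) + 173 = 173 + Z*v*(80 + v)*(Z + v))
sqrt(12927 + z(8, -56/(-100))) = sqrt(12927 + (173 + 8*(-56/(-100))**3 + 8**2*(-56/(-100))**2 + 80*8*(-56/(-100))**2 + 80*(-56/(-100))*8**2)) = sqrt(12927 + (173 + 8*(-56*(-1/100))**3 + 64*(-56*(-1/100))**2 + 80*8*(-56*(-1/100))**2 + 80*(-56*(-1/100))*64)) = sqrt(12927 + (173 + 8*(14/25)**3 + 64*(14/25)**2 + 80*8*(14/25)**2 + 80*(14/25)*64)) = sqrt(12927 + (173 + 8*(2744/15625) + 64*(196/625) + 80*8*(196/625) + 14336/5)) = sqrt(12927 + (173 + 21952/15625 + 12544/625 + 25088/125 + 14336/5)) = sqrt(12927 + 50974677/15625) = sqrt(252959052/15625) = 2*sqrt(63239763)/125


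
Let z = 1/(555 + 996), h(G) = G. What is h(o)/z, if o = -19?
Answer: -29469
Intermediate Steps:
z = 1/1551 ≈ 0.00064475
h(o)/z = -19/1/1551 = -19*1551 = -29469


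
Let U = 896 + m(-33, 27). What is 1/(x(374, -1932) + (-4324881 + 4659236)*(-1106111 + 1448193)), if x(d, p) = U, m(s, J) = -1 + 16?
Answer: 1/114376828021 ≈ 8.7430e-12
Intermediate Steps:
m(s, J) = 15
U = 911 (U = 896 + 15 = 911)
x(d, p) = 911
1/(x(374, -1932) + (-4324881 + 4659236)*(-1106111 + 1448193)) = 1/(911 + (-4324881 + 4659236)*(-1106111 + 1448193)) = 1/(911 + 334355*342082) = 1/(911 + 114376827110) = 1/114376828021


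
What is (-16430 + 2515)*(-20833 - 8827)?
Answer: 412718900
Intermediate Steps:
(-16430 + 2515)*(-20833 - 8827) = -13915*(-29660) = 412718900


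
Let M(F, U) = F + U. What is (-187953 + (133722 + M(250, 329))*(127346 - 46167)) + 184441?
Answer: 10902417367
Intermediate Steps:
(-187953 + (133722 + M(250, 329))*(127346 - 46167)) + 184441 = (-187953 + (133722 + (250 + 329))*(127346 - 46167)) + 184441 = (-187953 + (133722 + 579)*81179) + 184441 = (-187953 + 134301*81179) + 184441 = (-187953 + 10902420879) + 184441 = 10902232926 + 184441 = 10902417367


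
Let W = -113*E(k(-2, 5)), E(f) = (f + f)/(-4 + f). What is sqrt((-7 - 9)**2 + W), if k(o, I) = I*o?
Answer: sqrt(4634)/7 ≈ 9.7248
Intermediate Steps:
E(f) = 2*f/(-4 + f) (E(f) = (2*f)/(-4 + f) = 2*f/(-4 + f))
W = -1130/7 (W = -226*5*(-2)/(-4 + 5*(-2)) = -226*(-10)/(-4 - 10) = -226*(-10)/(-14) = -226*(-10)*(-1)/14 = -113*10/7 = -1130/7 ≈ -161.43)
sqrt((-7 - 9)**2 + W) = sqrt((-7 - 9)**2 - 1130/7) = sqrt((-16)**2 - 1130/7) = sqrt(256 - 1130/7) = sqrt(662/7) = sqrt(4634)/7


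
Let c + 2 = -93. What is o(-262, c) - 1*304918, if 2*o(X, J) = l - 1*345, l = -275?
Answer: -305228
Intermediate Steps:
c = -95 (c = -2 - 93 = -95)
o(X, J) = -310 (o(X, J) = (-275 - 1*345)/2 = (-275 - 345)/2 = (½)*(-620) = -310)
o(-262, c) - 1*304918 = -310 - 1*304918 = -310 - 304918 = -305228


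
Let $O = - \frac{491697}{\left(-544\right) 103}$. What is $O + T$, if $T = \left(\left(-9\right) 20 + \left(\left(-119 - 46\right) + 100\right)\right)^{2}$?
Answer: $\frac{3363812497}{56032} \approx 60034.0$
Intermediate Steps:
$T = 60025$ ($T = \left(-180 + \left(-165 + 100\right)\right)^{2} = \left(-180 - 65\right)^{2} = \left(-245\right)^{2} = 60025$)
$O = \frac{491697}{56032}$ ($O = - \frac{491697}{-56032} = \left(-491697\right) \left(- \frac{1}{56032}\right) = \frac{491697}{56032} \approx 8.7753$)
$O + T = \frac{491697}{56032} + 60025 = \frac{3363812497}{56032}$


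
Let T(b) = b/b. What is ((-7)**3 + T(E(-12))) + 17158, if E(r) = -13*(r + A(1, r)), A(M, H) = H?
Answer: 16816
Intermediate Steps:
E(r) = -26*r (E(r) = -13*(r + r) = -26*r)
T(b) = 1
((-7)**3 + T(E(-12))) + 17158 = ((-7)**3 + 1) + 17158 = (-343 + 1) + 17158 = -342 + 17158 = 16816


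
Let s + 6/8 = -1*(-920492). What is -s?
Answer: -3681965/4 ≈ -9.2049e+5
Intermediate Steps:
s = 3681965/4 (s = -3/4 - 1*(-920492) = -3/4 + 920492 = 3681965/4 ≈ 9.2049e+5)
-s = -1*3681965/4 = -3681965/4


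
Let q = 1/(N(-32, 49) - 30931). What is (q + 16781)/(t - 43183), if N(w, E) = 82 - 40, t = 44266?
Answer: 518348308/33452787 ≈ 15.495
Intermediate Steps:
N(w, E) = 42
q = -1/30889 (q = 1/(42 - 30931) = 1/(-30889) = -1/30889 ≈ -3.2374e-5)
(q + 16781)/(t - 43183) = (-1/30889 + 16781)/(44266 - 43183) = (518348308/30889)/1083 = (518348308/30889)*(1/1083) = 518348308/33452787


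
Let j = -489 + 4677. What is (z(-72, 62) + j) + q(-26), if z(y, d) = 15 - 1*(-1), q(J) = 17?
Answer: 4221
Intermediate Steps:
j = 4188
z(y, d) = 16 (z(y, d) = 15 + 1 = 16)
(z(-72, 62) + j) + q(-26) = (16 + 4188) + 17 = 4204 + 17 = 4221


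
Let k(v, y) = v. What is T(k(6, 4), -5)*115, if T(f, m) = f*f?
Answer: 4140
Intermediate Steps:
T(f, m) = f²
T(k(6, 4), -5)*115 = 6²*115 = 36*115 = 4140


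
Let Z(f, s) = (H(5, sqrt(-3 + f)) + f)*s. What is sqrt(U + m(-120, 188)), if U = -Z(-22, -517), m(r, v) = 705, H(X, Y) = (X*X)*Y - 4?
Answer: sqrt(-12737 + 64625*I) ≈ 162.99 + 198.25*I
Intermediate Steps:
H(X, Y) = -4 + Y*X**2 (H(X, Y) = X**2*Y - 4 = Y*X**2 - 4 = -4 + Y*X**2)
Z(f, s) = s*(-4 + f + 25*sqrt(-3 + f)) (Z(f, s) = ((-4 + sqrt(-3 + f)*5**2) + f)*s = ((-4 + sqrt(-3 + f)*25) + f)*s = ((-4 + 25*sqrt(-3 + f)) + f)*s = (-4 + f + 25*sqrt(-3 + f))*s = s*(-4 + f + 25*sqrt(-3 + f)))
U = -13442 + 64625*I (U = -(-517)*(-4 - 22 + 25*sqrt(-3 - 22)) = -(-517)*(-4 - 22 + 25*sqrt(-25)) = -(-517)*(-4 - 22 + 25*(5*I)) = -(-517)*(-4 - 22 + 125*I) = -(-517)*(-26 + 125*I) = -(13442 - 64625*I) = -13442 + 64625*I ≈ -13442.0 + 64625.0*I)
sqrt(U + m(-120, 188)) = sqrt((-13442 + 64625*I) + 705) = sqrt(-12737 + 64625*I)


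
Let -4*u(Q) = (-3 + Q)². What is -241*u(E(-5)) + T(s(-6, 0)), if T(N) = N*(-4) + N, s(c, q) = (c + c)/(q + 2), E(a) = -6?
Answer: 19593/4 ≈ 4898.3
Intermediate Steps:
s(c, q) = 2*c/(2 + q) (s(c, q) = (2*c)/(2 + q) = 2*c/(2 + q))
T(N) = -3*N (T(N) = -4*N + N = -3*N)
u(Q) = -(-3 + Q)²/4
-241*u(E(-5)) + T(s(-6, 0)) = -(-241)*(-3 - 6)²/4 - 6*(-6)/(2 + 0) = -(-241)*(-9)²/4 - 6*(-6)/2 = -(-241)*81/4 - 6*(-6)/2 = -241*(-81/4) - 3*(-6) = 19521/4 + 18 = 19593/4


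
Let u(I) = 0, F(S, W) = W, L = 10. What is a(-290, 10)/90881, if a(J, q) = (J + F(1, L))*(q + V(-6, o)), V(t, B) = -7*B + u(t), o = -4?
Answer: -1520/12983 ≈ -0.11708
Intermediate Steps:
V(t, B) = -7*B (V(t, B) = -7*B + 0 = -7*B)
a(J, q) = (10 + J)*(28 + q) (a(J, q) = (J + 10)*(q - 7*(-4)) = (10 + J)*(q + 28) = (10 + J)*(28 + q))
a(-290, 10)/90881 = (280 + 10*10 + 28*(-290) - 290*10)/90881 = (280 + 100 - 8120 - 2900)*(1/90881) = -10640*1/90881 = -1520/12983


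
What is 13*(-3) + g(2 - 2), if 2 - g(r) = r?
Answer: -37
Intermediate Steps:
g(r) = 2 - r
13*(-3) + g(2 - 2) = 13*(-3) + (2 - (2 - 2)) = -39 + (2 - 1*0) = -39 + (2 + 0) = -39 + 2 = -37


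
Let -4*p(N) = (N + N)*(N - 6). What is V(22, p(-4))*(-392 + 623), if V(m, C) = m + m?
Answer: 10164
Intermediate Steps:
p(N) = -N*(-6 + N)/2 (p(N) = -(N + N)*(N - 6)/4 = -2*N*(-6 + N)/4 = -N*(-6 + N)/2)
V(m, C) = 2*m
V(22, p(-4))*(-392 + 623) = (2*22)*(-392 + 623) = 44*231 = 10164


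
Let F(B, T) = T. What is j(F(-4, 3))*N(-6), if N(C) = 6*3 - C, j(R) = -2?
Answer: -48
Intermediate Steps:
N(C) = 18 - C
j(F(-4, 3))*N(-6) = -2*(18 - 1*(-6)) = -2*(18 + 6) = -2*24 = -48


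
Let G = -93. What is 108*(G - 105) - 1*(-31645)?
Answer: 10261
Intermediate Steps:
108*(G - 105) - 1*(-31645) = 108*(-93 - 105) - 1*(-31645) = 108*(-198) + 31645 = -21384 + 31645 = 10261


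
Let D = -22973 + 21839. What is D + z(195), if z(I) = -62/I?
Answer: -221192/195 ≈ -1134.3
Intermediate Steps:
D = -1134
D + z(195) = -1134 - 62/195 = -221192/195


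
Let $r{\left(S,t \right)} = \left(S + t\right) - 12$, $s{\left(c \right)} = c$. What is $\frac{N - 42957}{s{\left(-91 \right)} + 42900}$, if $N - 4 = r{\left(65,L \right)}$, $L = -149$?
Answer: $- \frac{43049}{42809} \approx -1.0056$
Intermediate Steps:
$r{\left(S,t \right)} = -12 + S + t$
$N = -92$ ($N = 4 - 96 = -92$)
$\frac{N - 42957}{s{\left(-91 \right)} + 42900} = \frac{-92 - 42957}{-91 + 42900} = - \frac{43049}{42809}$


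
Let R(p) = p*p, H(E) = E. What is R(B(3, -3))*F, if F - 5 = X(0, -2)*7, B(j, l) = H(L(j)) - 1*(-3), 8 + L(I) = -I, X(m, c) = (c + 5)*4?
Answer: 5696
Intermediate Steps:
X(m, c) = 20 + 4*c (X(m, c) = (5 + c)*4 = 20 + 4*c)
L(I) = -8 - I
B(j, l) = -5 - j (B(j, l) = (-8 - j) - 1*(-3) = (-8 - j) + 3 = -5 - j)
F = 89 (F = 5 + (20 + 4*(-2))*7 = 5 + (20 - 8)*7 = 5 + 12*7 = 5 + 84 = 89)
R(p) = p**2
R(B(3, -3))*F = (-5 - 1*3)**2*89 = (-5 - 3)**2*89 = (-8)**2*89 = 64*89 = 5696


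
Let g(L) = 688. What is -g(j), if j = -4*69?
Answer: -688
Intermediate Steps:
j = -276
-g(j) = -1*688 = -688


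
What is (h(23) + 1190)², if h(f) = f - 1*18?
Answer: 1428025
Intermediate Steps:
h(f) = -18 + f (h(f) = f - 18 = -18 + f)
(h(23) + 1190)² = ((-18 + 23) + 1190)² = (5 + 1190)² = 1195² = 1428025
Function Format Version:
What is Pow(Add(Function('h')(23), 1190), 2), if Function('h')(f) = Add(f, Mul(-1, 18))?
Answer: 1428025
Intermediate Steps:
Function('h')(f) = Add(-18, f) (Function('h')(f) = Add(f, -18) = Add(-18, f))
Pow(Add(Function('h')(23), 1190), 2) = Pow(Add(Add(-18, 23), 1190), 2) = Pow(Add(5, 1190), 2) = Pow(1195, 2) = 1428025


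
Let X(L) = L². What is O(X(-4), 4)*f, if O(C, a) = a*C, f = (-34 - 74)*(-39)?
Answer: 269568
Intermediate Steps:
f = 4212 (f = -108*(-39) = 4212)
O(C, a) = C*a
O(X(-4), 4)*f = ((-4)²*4)*4212 = (16*4)*4212 = 64*4212 = 269568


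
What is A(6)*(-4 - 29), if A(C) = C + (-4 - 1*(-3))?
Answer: -165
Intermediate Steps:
A(C) = -1 + C (A(C) = C + (-4 + 3) = C - 1 = -1 + C)
A(6)*(-4 - 29) = (-1 + 6)*(-4 - 29) = 5*(-33) = -165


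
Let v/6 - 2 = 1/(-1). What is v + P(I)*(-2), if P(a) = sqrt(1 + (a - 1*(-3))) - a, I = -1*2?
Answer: 2 - 2*sqrt(2) ≈ -0.82843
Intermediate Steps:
I = -2
P(a) = sqrt(4 + a) - a (P(a) = sqrt(1 + (a + 3)) - a = sqrt(1 + (3 + a)) - a = sqrt(4 + a) - a)
v = 6 (v = 12 + 6/(-1) = 12 + 6*(-1) = 12 - 6 = 6)
v + P(I)*(-2) = 6 + (sqrt(4 - 2) - 1*(-2))*(-2) = 6 + (sqrt(2) + 2)*(-2) = 6 + (2 + sqrt(2))*(-2) = 6 + (-4 - 2*sqrt(2)) = 2 - 2*sqrt(2)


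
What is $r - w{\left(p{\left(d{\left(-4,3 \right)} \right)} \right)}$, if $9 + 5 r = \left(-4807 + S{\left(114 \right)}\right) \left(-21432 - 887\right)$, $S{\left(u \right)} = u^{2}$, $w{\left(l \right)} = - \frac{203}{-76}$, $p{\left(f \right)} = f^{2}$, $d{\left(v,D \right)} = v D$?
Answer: $- \frac{2778108763}{76} \approx -3.6554 \cdot 10^{7}$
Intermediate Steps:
$d{\left(v,D \right)} = D v$
$w{\left(l \right)} = \frac{203}{76}$ ($w{\left(l \right)} = \left(-203\right) \left(- \frac{1}{76}\right) = \frac{203}{76}$)
$r = -36554060$ ($r = - \frac{9}{5} + \frac{\left(-4807 + 114^{2}\right) \left(-21432 - 887\right)}{5} = - \frac{9}{5} + \frac{\left(-4807 + 12996\right) \left(-22319\right)}{5} = - \frac{9}{5} + \frac{8189 \left(-22319\right)}{5} = - \frac{9}{5} + \frac{1}{5} \left(-182770291\right) = - \frac{9}{5} - \frac{182770291}{5} = -36554060$)
$r - w{\left(p{\left(d{\left(-4,3 \right)} \right)} \right)} = -36554060 - \frac{203}{76} = - \frac{2778108763}{76}$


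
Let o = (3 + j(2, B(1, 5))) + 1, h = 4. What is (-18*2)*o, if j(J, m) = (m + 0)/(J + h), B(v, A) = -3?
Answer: -126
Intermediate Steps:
j(J, m) = m/(4 + J) (j(J, m) = (m + 0)/(J + 4) = m/(4 + J))
o = 7/2 (o = (3 - 3/(4 + 2)) + 1 = (3 - 3/6) + 1 = (3 - 3*1/6) + 1 = (3 - 1/2) + 1 = 5/2 + 1 = 7/2 ≈ 3.5000)
(-18*2)*o = -18*2*(7/2) = -36*7/2 = -126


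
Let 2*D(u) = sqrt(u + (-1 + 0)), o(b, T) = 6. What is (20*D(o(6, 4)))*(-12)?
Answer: -120*sqrt(5) ≈ -268.33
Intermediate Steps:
D(u) = sqrt(-1 + u)/2 (D(u) = sqrt(u + (-1 + 0))/2 = sqrt(u - 1)/2 = sqrt(-1 + u)/2)
(20*D(o(6, 4)))*(-12) = (20*(sqrt(-1 + 6)/2))*(-12) = (20*(sqrt(5)/2))*(-12) = (10*sqrt(5))*(-12) = -120*sqrt(5)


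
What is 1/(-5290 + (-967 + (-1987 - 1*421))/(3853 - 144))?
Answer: -3709/19623985 ≈ -0.00018900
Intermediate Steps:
1/(-5290 + (-967 + (-1987 - 1*421))/(3853 - 144)) = 1/(-5290 + (-967 + (-1987 - 421))/3709) = 1/(-5290 + (-967 - 2408)*(1/3709)) = 1/(-5290 - 3375*1/3709) = 1/(-5290 - 3375/3709) = 1/(-19623985/3709) = -3709/19623985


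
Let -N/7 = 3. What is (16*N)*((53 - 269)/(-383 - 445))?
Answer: -2016/23 ≈ -87.652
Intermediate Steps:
N = -21 (N = -7*3 = -21)
(16*N)*((53 - 269)/(-383 - 445)) = (16*(-21))*((53 - 269)/(-383 - 445)) = -(-72576)/(-828) = -(-72576)*(-1)/828 = -336*6/23 = -2016/23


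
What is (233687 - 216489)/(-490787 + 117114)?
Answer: -17198/373673 ≈ -0.046024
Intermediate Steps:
(233687 - 216489)/(-490787 + 117114) = 17198/(-373673) = 17198*(-1/373673) = -17198/373673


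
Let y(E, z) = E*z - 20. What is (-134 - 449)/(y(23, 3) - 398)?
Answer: 583/349 ≈ 1.6705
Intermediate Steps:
y(E, z) = -20 + E*z
(-134 - 449)/(y(23, 3) - 398) = (-134 - 449)/((-20 + 23*3) - 398) = -583/((-20 + 69) - 398) = -583/(49 - 398) = -583/(-349) = -583*(-1/349) = 583/349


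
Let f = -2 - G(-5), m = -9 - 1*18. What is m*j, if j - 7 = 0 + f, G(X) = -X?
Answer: 0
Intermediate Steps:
m = -27 (m = -9 - 18 = -27)
f = -7 (f = -2 - (-1)*(-5) = -2 - 1*5 = -2 - 5 = -7)
j = 0 (j = 7 + (0 - 7) = 7 - 7 = 0)
m*j = -27*0 = 0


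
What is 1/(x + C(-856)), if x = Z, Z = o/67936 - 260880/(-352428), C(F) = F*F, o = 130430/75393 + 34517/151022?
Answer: 22717491488343584064/16645940660169783278377073 ≈ 1.3647e-6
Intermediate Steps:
o = 22300139641/11386001646 (o = 130430*(1/75393) + 34517*(1/151022) = 130430/75393 + 34517/151022 = 22300139641/11386001646 ≈ 1.9586)
C(F) = F**2
Z = 16816966858865657969/22717491488343584064 (Z = (22300139641/11386001646)/67936 - 260880/(-352428) = (22300139641/11386001646)*(1/67936) - 260880*(-1/352428) = 22300139641/773519407822656 + 21740/29369 = 16816966858865657969/22717491488343584064 ≈ 0.74026)
x = 16816966858865657969/22717491488343584064 ≈ 0.74026
1/(x + C(-856)) = 1/(16816966858865657969/22717491488343584064 + (-856)**2) = 1/(16816966858865657969/22717491488343584064 + 732736) = 1/(16645940660169783278377073/22717491488343584064) = 22717491488343584064/16645940660169783278377073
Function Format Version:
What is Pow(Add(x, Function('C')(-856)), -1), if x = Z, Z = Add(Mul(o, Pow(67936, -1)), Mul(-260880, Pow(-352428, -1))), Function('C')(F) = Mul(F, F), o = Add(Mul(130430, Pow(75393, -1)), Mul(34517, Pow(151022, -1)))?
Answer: Rational(22717491488343584064, 16645940660169783278377073) ≈ 1.3647e-6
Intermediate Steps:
o = Rational(22300139641, 11386001646) (o = Add(Mul(130430, Rational(1, 75393)), Mul(34517, Rational(1, 151022))) = Add(Rational(130430, 75393), Rational(34517, 151022)) = Rational(22300139641, 11386001646) ≈ 1.9586)
Function('C')(F) = Pow(F, 2)
Z = Rational(16816966858865657969, 22717491488343584064) (Z = Add(Mul(Rational(22300139641, 11386001646), Pow(67936, -1)), Mul(-260880, Pow(-352428, -1))) = Add(Mul(Rational(22300139641, 11386001646), Rational(1, 67936)), Mul(-260880, Rational(-1, 352428))) = Add(Rational(22300139641, 773519407822656), Rational(21740, 29369)) = Rational(16816966858865657969, 22717491488343584064) ≈ 0.74026)
x = Rational(16816966858865657969, 22717491488343584064) ≈ 0.74026
Pow(Add(x, Function('C')(-856)), -1) = Pow(Add(Rational(16816966858865657969, 22717491488343584064), Pow(-856, 2)), -1) = Pow(Add(Rational(16816966858865657969, 22717491488343584064), 732736), -1) = Pow(Rational(16645940660169783278377073, 22717491488343584064), -1) = Rational(22717491488343584064, 16645940660169783278377073)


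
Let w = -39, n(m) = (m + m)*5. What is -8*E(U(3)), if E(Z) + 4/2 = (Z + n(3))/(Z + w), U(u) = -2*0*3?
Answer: 288/13 ≈ 22.154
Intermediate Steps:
U(u) = 0 (U(u) = 0*3 = 0)
n(m) = 10*m (n(m) = (2*m)*5 = 10*m)
E(Z) = -2 + (30 + Z)/(-39 + Z) (E(Z) = -2 + (Z + 10*3)/(Z - 39) = -2 + (Z + 30)/(-39 + Z) = -2 + (30 + Z)/(-39 + Z))
-8*E(U(3)) = -8*(108 - 1*0)/(-39 + 0) = -8*(108 + 0)/(-39) = -(-8)*108/39 = -8*(-36/13) = 288/13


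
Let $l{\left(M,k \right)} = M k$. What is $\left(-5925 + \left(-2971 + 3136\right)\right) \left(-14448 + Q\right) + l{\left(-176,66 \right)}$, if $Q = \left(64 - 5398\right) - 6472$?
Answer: $151211424$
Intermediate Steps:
$Q = -11806$ ($Q = -5334 - 6472 = -11806$)
$\left(-5925 + \left(-2971 + 3136\right)\right) \left(-14448 + Q\right) + l{\left(-176,66 \right)} = \left(-5925 + \left(-2971 + 3136\right)\right) \left(-14448 - 11806\right) - 11616 = \left(-5925 + 165\right) \left(-26254\right) - 11616 = \left(-5760\right) \left(-26254\right) - 11616 = 151223040 - 11616 = 151211424$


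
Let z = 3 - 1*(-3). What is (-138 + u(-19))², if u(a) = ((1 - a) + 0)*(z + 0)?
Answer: 324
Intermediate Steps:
z = 6 (z = 3 + 3 = 6)
u(a) = 6 - 6*a (u(a) = ((1 - a) + 0)*(6 + 0) = (1 - a)*6 = 6 - 6*a)
(-138 + u(-19))² = (-138 + (6 - 6*(-19)))² = (-138 + (6 + 114))² = (-138 + 120)² = (-18)² = 324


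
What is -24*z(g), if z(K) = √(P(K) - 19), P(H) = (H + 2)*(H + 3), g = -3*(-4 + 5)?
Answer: -24*I*√19 ≈ -104.61*I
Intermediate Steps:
g = -3 (g = -3*1 = -3)
P(H) = (2 + H)*(3 + H)
z(K) = √(-13 + K² + 5*K) (z(K) = √((6 + K² + 5*K) - 19) = √(-13 + K² + 5*K))
-24*z(g) = -24*√(-13 + (-3)² + 5*(-3)) = -24*√(-13 + 9 - 15) = -24*I*√19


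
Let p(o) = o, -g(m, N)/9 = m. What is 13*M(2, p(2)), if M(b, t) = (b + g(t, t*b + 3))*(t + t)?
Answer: -832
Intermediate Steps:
g(m, N) = -9*m
M(b, t) = 2*t*(b - 9*t) (M(b, t) = (b - 9*t)*(t + t) = (b - 9*t)*(2*t) = 2*t*(b - 9*t))
13*M(2, p(2)) = 13*(2*2*(2 - 9*2)) = 13*(2*2*(2 - 18)) = 13*(2*2*(-16)) = 13*(-64) = -832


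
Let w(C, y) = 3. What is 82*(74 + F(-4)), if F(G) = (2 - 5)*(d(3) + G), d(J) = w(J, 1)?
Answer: 6314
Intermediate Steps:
d(J) = 3
F(G) = -9 - 3*G (F(G) = (2 - 5)*(3 + G) = -3*(3 + G) = -9 - 3*G)
82*(74 + F(-4)) = 82*(74 + (-9 - 3*(-4))) = 82*(74 + (-9 + 12)) = 82*(74 + 3) = 82*77 = 6314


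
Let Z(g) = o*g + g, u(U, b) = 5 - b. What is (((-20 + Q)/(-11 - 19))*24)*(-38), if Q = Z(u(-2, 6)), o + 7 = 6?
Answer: -608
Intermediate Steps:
o = -1 (o = -7 + 6 = -1)
Z(g) = 0 (Z(g) = -g + g = 0)
Q = 0
(((-20 + Q)/(-11 - 19))*24)*(-38) = (((-20 + 0)/(-11 - 19))*24)*(-38) = (-20/(-30)*24)*(-38) = (-20*(-1/30)*24)*(-38) = ((2/3)*24)*(-38) = 16*(-38) = -608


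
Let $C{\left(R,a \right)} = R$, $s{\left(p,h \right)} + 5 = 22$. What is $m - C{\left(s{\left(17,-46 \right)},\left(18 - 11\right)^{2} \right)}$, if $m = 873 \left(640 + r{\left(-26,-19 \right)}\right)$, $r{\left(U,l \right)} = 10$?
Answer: $567433$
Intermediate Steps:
$s{\left(p,h \right)} = 17$ ($s{\left(p,h \right)} = -5 + 22 = 17$)
$m = 567450$ ($m = 873 \left(640 + 10\right) = 873 \cdot 650 = 567450$)
$m - C{\left(s{\left(17,-46 \right)},\left(18 - 11\right)^{2} \right)} = 567450 - 17 = 567433$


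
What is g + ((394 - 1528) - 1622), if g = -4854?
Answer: -7610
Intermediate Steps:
g + ((394 - 1528) - 1622) = -4854 + ((394 - 1528) - 1622) = -4854 + (-1134 - 1622) = -4854 - 2756 = -7610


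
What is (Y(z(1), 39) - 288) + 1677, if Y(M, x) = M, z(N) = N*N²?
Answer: 1390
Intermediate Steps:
z(N) = N³
(Y(z(1), 39) - 288) + 1677 = (1³ - 288) + 1677 = (1 - 288) + 1677 = -287 + 1677 = 1390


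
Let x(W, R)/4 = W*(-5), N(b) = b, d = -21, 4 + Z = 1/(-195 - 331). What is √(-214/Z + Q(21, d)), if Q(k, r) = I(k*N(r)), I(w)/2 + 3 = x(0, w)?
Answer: √210361070/2105 ≈ 6.8902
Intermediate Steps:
Z = -2105/526 (Z = -4 + 1/(-195 - 331) = -4 + 1/(-526) = -4 - 1/526 = -2105/526 ≈ -4.0019)
x(W, R) = -20*W (x(W, R) = 4*(W*(-5)) = 4*(-5*W) = -20*W)
I(w) = -6 (I(w) = -6 + 2*(-20*0) = -6 + 2*0 = -6 + 0 = -6)
Q(k, r) = -6
√(-214/Z + Q(21, d)) = √(-214/(-2105/526) - 6) = √(-214*(-526/2105) - 6) = √(112564/2105 - 6) = √(99934/2105) = √210361070/2105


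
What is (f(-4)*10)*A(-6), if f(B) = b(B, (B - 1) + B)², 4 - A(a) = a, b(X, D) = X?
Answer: 1600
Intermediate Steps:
A(a) = 4 - a
f(B) = B²
(f(-4)*10)*A(-6) = ((-4)²*10)*(4 - 1*(-6)) = (16*10)*(4 + 6) = 160*10 = 1600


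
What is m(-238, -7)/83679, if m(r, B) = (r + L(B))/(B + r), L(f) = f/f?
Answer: 79/6833785 ≈ 1.1560e-5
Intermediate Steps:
L(f) = 1
m(r, B) = (1 + r)/(B + r) (m(r, B) = (r + 1)/(B + r) = (1 + r)/(B + r))
m(-238, -7)/83679 = ((1 - 238)/(-7 - 238))/83679 = (-237/(-245))*(1/83679) = -1/245*(-237)*(1/83679) = (237/245)*(1/83679) = 79/6833785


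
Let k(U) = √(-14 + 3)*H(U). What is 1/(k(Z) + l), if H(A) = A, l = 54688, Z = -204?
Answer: 3418/186952195 + 51*I*√11/747808780 ≈ 1.8283e-5 + 2.2619e-7*I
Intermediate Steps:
k(U) = I*U*√11 (k(U) = √(-14 + 3)*U = √(-11)*U = (I*√11)*U = I*U*√11)
1/(k(Z) + l) = 1/(I*(-204)*√11 + 54688) = 1/(-204*I*√11 + 54688) = 1/(54688 - 204*I*√11)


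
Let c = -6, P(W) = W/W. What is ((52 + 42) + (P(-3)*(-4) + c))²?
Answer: 7056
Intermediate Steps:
P(W) = 1
((52 + 42) + (P(-3)*(-4) + c))² = ((52 + 42) + (1*(-4) - 6))² = (94 + (-4 - 6))² = (94 - 10)² = 84² = 7056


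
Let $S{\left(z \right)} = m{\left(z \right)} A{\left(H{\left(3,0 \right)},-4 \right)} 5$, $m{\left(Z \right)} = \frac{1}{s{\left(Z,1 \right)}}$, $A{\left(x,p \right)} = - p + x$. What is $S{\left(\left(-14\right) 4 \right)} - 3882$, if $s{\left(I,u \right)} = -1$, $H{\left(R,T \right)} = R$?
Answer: $-3917$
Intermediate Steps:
$A{\left(x,p \right)} = x - p$
$m{\left(Z \right)} = -1$ ($m{\left(Z \right)} = \frac{1}{-1} = -1$)
$S{\left(z \right)} = -35$ ($S{\left(z \right)} = - (3 - -4) 5 = - (3 + 4) 5 = \left(-1\right) 7 \cdot 5 = \left(-7\right) 5 = -35$)
$S{\left(\left(-14\right) 4 \right)} - 3882 = -35 - 3882 = -3917$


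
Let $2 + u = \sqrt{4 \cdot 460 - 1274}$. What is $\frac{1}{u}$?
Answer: $\frac{1}{281} + \frac{\sqrt{566}}{562} \approx 0.045891$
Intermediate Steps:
$u = -2 + \sqrt{566}$ ($u = -2 + \sqrt{4 \cdot 460 - 1274} = -2 + \sqrt{1840 - 1274} = -2 + \sqrt{566} \approx 21.791$)
$\frac{1}{u} = \frac{1}{-2 + \sqrt{566}}$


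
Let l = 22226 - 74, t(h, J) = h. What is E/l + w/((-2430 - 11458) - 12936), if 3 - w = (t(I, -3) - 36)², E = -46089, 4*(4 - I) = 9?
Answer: -806914741/396136832 ≈ -2.0370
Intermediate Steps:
I = 7/4 (I = 4 - ¼*9 = 4 - 9/4 = 7/4 ≈ 1.7500)
l = 22152
w = -18721/16 (w = 3 - (7/4 - 36)² = 3 - (-137/4)² = 3 - 1*18769/16 = 3 - 18769/16 = -18721/16 ≈ -1170.1)
E/l + w/((-2430 - 11458) - 12936) = -46089/22152 - 18721/(16*((-2430 - 11458) - 12936)) = -46089*1/22152 - 18721/(16*(-13888 - 12936)) = -15363/7384 - 18721/16/(-26824) = -15363/7384 - 18721/16*(-1/26824) = -15363/7384 + 18721/429184 = -806914741/396136832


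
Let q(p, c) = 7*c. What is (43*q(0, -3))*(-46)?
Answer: 41538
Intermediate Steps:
(43*q(0, -3))*(-46) = (43*(7*(-3)))*(-46) = (43*(-21))*(-46) = -903*(-46) = 41538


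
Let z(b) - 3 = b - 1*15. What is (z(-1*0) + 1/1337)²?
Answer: 257377849/1787569 ≈ 143.98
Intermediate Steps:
z(b) = -12 + b (z(b) = 3 + (b - 1*15) = 3 + (b - 15) = 3 + (-15 + b) = -12 + b)
(z(-1*0) + 1/1337)² = ((-12 - 1*0) + 1/1337)² = ((-12 + 0) + 1/1337)² = (-12 + 1/1337)² = (-16043/1337)² = 257377849/1787569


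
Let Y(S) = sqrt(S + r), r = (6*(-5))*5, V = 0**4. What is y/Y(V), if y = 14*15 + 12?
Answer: -37*I*sqrt(6)/5 ≈ -18.126*I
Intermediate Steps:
V = 0
r = -150 (r = -30*5 = -150)
Y(S) = sqrt(-150 + S) (Y(S) = sqrt(S - 150) = sqrt(-150 + S))
y = 222 (y = 210 + 12 = 222)
y/Y(V) = 222/(sqrt(-150 + 0)) = 222/(sqrt(-150)) = 222/((5*I*sqrt(6))) = 222*(-I*sqrt(6)/30) = -37*I*sqrt(6)/5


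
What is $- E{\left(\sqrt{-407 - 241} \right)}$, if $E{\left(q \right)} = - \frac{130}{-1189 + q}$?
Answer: $- \frac{154570}{1414369} - \frac{2340 i \sqrt{2}}{1414369} \approx -0.10929 - 0.0023397 i$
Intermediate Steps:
$- E{\left(\sqrt{-407 - 241} \right)} = - \frac{-130}{-1189 + \sqrt{-407 - 241}} = - \frac{-130}{-1189 + \sqrt{-648}} = - \frac{-130}{-1189 + 18 i \sqrt{2}} = \frac{130}{-1189 + 18 i \sqrt{2}}$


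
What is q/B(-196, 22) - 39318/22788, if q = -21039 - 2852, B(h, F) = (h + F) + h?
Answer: 22078352/351315 ≈ 62.845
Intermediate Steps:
B(h, F) = F + 2*h (B(h, F) = (F + h) + h = F + 2*h)
q = -23891
q/B(-196, 22) - 39318/22788 = -23891/(22 + 2*(-196)) - 39318/22788 = -23891/(22 - 392) - 39318*1/22788 = -23891/(-370) - 6553/3798 = -23891*(-1/370) - 6553/3798 = 23891/370 - 6553/3798 = 22078352/351315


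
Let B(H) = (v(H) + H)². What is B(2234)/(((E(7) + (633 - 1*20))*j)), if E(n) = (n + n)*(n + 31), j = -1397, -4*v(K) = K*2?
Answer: -1247689/1599565 ≈ -0.78002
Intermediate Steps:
v(K) = -K/2 (v(K) = -K*2/4 = -K/2)
E(n) = 2*n*(31 + n) (E(n) = (2*n)*(31 + n) = 2*n*(31 + n))
B(H) = H²/4 (B(H) = (-H/2 + H)² = (H/2)² = H²/4)
B(2234)/(((E(7) + (633 - 1*20))*j)) = ((¼)*2234²)/(((2*7*(31 + 7) + (633 - 1*20))*(-1397))) = ((¼)*4990756)/(((2*7*38 + (633 - 20))*(-1397))) = 1247689/(((532 + 613)*(-1397))) = 1247689/((1145*(-1397))) = 1247689/(-1599565) = 1247689*(-1/1599565) = -1247689/1599565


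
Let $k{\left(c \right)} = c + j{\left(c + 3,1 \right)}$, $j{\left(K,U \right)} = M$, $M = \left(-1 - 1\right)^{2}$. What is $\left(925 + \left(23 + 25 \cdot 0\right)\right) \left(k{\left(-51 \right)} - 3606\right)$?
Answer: $-3463044$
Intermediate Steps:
$M = 4$ ($M = \left(-2\right)^{2} = 4$)
$j{\left(K,U \right)} = 4$
$k{\left(c \right)} = 4 + c$ ($k{\left(c \right)} = c + 4 = 4 + c$)
$\left(925 + \left(23 + 25 \cdot 0\right)\right) \left(k{\left(-51 \right)} - 3606\right) = \left(925 + \left(23 + 25 \cdot 0\right)\right) \left(\left(4 - 51\right) - 3606\right) = \left(925 + \left(23 + 0\right)\right) \left(-47 - 3606\right) = \left(925 + 23\right) \left(-3653\right) = 948 \left(-3653\right) = -3463044$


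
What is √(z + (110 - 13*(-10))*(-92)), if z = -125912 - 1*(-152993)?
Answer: √5001 ≈ 70.718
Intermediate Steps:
z = 27081 (z = -125912 + 152993 = 27081)
√(z + (110 - 13*(-10))*(-92)) = √(27081 + (110 - 13*(-10))*(-92)) = √(27081 + (110 + 130)*(-92)) = √(27081 + 240*(-92)) = √(27081 - 22080) = √5001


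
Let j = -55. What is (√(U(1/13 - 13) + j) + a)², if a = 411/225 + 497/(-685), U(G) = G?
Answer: -91559191127/1372483125 + 22628*I*√11479/133575 ≈ -66.711 + 18.15*I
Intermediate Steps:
a = 11314/10275 (a = 411*(1/225) + 497*(-1/685) = 137/75 - 497/685 = 11314/10275 ≈ 1.1011)
(√(U(1/13 - 13) + j) + a)² = (√((1/13 - 13) - 55) + 11314/10275)² = (√(-168/13 - 55) + 11314/10275)² = (√(-883/13) + 11314/10275)² = (I*√11479/13 + 11314/10275)² = (11314/10275 + I*√11479/13)²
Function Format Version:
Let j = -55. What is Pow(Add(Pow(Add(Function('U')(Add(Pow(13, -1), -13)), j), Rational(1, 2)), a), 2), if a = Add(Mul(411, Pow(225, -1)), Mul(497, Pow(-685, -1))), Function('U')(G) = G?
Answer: Add(Rational(-91559191127, 1372483125), Mul(Rational(22628, 133575), I, Pow(11479, Rational(1, 2)))) ≈ Add(-66.711, Mul(18.150, I))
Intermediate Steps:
a = Rational(11314, 10275) (a = Add(Mul(411, Rational(1, 225)), Mul(497, Rational(-1, 685))) = Add(Rational(137, 75), Rational(-497, 685)) = Rational(11314, 10275) ≈ 1.1011)
Pow(Add(Pow(Add(Function('U')(Add(Pow(13, -1), -13)), j), Rational(1, 2)), a), 2) = Pow(Add(Pow(Add(Add(Pow(13, -1), -13), -55), Rational(1, 2)), Rational(11314, 10275)), 2) = Pow(Add(Pow(Add(Add(Rational(1, 13), -13), -55), Rational(1, 2)), Rational(11314, 10275)), 2) = Pow(Add(Pow(Add(Rational(-168, 13), -55), Rational(1, 2)), Rational(11314, 10275)), 2) = Pow(Add(Pow(Rational(-883, 13), Rational(1, 2)), Rational(11314, 10275)), 2) = Pow(Add(Mul(Rational(1, 13), I, Pow(11479, Rational(1, 2))), Rational(11314, 10275)), 2) = Pow(Add(Rational(11314, 10275), Mul(Rational(1, 13), I, Pow(11479, Rational(1, 2)))), 2)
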